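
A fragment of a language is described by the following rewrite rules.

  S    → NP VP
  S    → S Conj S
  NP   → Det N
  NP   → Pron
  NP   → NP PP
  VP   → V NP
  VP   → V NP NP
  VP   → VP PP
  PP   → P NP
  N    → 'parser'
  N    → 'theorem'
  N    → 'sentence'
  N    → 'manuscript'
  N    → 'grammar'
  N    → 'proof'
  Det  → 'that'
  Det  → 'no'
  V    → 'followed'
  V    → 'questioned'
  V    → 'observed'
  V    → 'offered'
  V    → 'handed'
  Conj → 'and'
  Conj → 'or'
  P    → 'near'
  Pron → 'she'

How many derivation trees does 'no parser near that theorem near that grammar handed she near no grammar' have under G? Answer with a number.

4

Two of the 4 distinct bracketings:
[S [NP [NP [Det no] [N parser]] [PP [P near] [NP [NP [Det that] [N theorem]] [PP [P near] [NP [Det that] [N grammar]]]]]] [VP [V handed] [NP [NP [Pron she]] [PP [P near] [NP [Det no] [N grammar]]]]]]
[S [NP [NP [Det no] [N parser]] [PP [P near] [NP [NP [Det that] [N theorem]] [PP [P near] [NP [Det that] [N grammar]]]]]] [VP [VP [V handed] [NP [Pron she]]] [PP [P near] [NP [Det no] [N grammar]]]]]
The difference turns on whether VP → VP PP is used at the relevant span, versus an alternative expansion of VP.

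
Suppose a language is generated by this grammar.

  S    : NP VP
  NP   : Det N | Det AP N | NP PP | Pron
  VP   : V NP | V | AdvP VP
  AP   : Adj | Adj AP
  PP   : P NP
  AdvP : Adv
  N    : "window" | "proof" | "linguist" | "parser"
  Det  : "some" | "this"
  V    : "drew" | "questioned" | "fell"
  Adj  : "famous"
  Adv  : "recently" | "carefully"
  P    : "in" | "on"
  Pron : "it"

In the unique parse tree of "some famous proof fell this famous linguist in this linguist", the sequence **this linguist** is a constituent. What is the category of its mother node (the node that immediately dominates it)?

PP

[S [NP [Det some] [AP [Adj famous]] [N proof]] [VP [V fell] [NP [NP [Det this] [AP [Adj famous]] [N linguist]] [PP [P in] [NP [Det this] [N linguist]]]]]]
The span 'this linguist' is the NP node built by NP → Det N.
Its mother is the PP built by PP → P NP.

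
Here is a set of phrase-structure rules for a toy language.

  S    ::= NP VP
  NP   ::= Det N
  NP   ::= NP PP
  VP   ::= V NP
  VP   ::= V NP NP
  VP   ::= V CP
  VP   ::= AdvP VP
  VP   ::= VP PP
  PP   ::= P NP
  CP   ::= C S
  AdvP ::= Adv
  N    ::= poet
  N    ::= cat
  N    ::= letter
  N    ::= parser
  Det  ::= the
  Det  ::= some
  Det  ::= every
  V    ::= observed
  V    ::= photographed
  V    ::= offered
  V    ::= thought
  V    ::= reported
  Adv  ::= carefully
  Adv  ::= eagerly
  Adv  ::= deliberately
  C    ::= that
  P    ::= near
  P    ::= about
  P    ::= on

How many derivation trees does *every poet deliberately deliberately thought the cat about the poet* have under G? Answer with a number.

4

Two of the 4 distinct bracketings:
[S [NP [Det every] [N poet]] [VP [AdvP [Adv deliberately]] [VP [AdvP [Adv deliberately]] [VP [V thought] [NP [NP [Det the] [N cat]] [PP [P about] [NP [Det the] [N poet]]]]]]]]
[S [NP [Det every] [N poet]] [VP [AdvP [Adv deliberately]] [VP [AdvP [Adv deliberately]] [VP [VP [V thought] [NP [Det the] [N cat]]] [PP [P about] [NP [Det the] [N poet]]]]]]]
The difference turns on whether NP → NP PP is used at the relevant span, versus an alternative expansion of NP.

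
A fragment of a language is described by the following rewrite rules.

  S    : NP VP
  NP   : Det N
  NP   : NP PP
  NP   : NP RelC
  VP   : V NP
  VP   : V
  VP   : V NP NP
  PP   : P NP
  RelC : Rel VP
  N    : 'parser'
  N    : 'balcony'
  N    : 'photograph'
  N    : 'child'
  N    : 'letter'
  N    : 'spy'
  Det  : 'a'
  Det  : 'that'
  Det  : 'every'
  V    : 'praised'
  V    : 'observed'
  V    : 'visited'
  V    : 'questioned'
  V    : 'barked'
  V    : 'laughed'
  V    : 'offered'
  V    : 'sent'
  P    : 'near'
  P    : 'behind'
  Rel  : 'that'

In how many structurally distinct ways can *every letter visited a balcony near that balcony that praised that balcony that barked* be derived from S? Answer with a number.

7

Two of the 7 distinct bracketings:
[S [NP [Det every] [N letter]] [VP [V visited] [NP [NP [Det a] [N balcony]] [PP [P near] [NP [NP [Det that] [N balcony]] [RelC [Rel that] [VP [V praised] [NP [NP [Det that] [N balcony]] [RelC [Rel that] [VP [V barked]]]]]]]]]]]
[S [NP [Det every] [N letter]] [VP [V visited] [NP [NP [Det a] [N balcony]] [PP [P near] [NP [NP [NP [Det that] [N balcony]] [RelC [Rel that] [VP [V praised] [NP [Det that] [N balcony]]]]] [RelC [Rel that] [VP [V barked]]]]]]]]
The trees differ in how a recursive rule is bracketed over the same span.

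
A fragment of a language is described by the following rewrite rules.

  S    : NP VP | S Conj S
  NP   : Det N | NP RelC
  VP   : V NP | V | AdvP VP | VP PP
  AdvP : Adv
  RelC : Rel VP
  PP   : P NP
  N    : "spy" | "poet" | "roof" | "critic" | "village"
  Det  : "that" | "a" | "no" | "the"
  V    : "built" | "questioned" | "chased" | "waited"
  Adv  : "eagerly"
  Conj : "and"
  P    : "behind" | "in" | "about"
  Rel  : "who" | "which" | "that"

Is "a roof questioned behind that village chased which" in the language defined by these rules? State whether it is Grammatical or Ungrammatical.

Ungrammatical

For S → NP VP, the only prefix that parses as NP is 'a roof', but the remainder 'questioned behind that village chased which' is not a VP under these rules. The alternative S rule S → S Conj S likewise has no satisfying split.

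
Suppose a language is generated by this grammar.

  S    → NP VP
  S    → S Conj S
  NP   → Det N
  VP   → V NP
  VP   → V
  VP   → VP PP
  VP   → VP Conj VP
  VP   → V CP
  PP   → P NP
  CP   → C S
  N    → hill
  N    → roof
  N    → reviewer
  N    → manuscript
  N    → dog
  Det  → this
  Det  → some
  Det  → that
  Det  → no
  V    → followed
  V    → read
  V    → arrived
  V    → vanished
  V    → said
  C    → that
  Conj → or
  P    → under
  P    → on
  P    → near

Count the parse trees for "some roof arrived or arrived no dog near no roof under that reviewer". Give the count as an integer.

3

Two of the 3 distinct bracketings:
[S [NP [Det some] [N roof]] [VP [VP [VP [VP [V arrived]] [Conj or] [VP [V arrived] [NP [Det no] [N dog]]]] [PP [P near] [NP [Det no] [N roof]]]] [PP [P under] [NP [Det that] [N reviewer]]]]]
[S [NP [Det some] [N roof]] [VP [VP [VP [V arrived]] [Conj or] [VP [VP [V arrived] [NP [Det no] [N dog]]] [PP [P near] [NP [Det no] [N roof]]]]] [PP [P under] [NP [Det that] [N reviewer]]]]]
The trees differ in how a recursive rule is bracketed over the same span.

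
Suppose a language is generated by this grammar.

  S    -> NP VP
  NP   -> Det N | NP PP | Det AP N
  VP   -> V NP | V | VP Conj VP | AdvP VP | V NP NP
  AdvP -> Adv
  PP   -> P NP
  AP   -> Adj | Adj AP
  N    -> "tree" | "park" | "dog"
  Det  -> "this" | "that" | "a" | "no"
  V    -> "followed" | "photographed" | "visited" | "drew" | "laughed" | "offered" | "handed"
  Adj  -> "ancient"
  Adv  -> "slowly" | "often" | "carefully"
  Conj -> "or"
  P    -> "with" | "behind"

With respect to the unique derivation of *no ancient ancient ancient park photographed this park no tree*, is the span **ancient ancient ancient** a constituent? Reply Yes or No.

[S [NP [Det no] [AP [Adj ancient] [AP [Adj ancient] [AP [Adj ancient]]]] [N park]] [VP [V photographed] [NP [Det this] [N park]] [NP [Det no] [N tree]]]]
The words 'ancient ancient ancient' are exhaustively dominated by a single AP node (built by AP → Adj AP), so they form a constituent.

Yes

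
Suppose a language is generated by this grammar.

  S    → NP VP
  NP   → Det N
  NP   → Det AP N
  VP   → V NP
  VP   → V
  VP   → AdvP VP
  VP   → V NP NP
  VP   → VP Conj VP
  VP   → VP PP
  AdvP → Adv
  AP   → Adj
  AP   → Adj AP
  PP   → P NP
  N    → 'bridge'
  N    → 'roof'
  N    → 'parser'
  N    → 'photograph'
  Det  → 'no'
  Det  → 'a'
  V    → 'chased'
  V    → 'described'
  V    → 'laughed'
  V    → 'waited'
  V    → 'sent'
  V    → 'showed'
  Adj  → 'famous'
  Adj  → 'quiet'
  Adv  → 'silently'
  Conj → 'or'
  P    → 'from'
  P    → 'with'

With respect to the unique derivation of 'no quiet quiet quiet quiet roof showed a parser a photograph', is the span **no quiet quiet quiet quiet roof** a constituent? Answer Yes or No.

[S [NP [Det no] [AP [Adj quiet] [AP [Adj quiet] [AP [Adj quiet] [AP [Adj quiet]]]]] [N roof]] [VP [V showed] [NP [Det a] [N parser]] [NP [Det a] [N photograph]]]]
The words 'no quiet quiet quiet quiet roof' are exhaustively dominated by a single NP node (built by NP → Det AP N), so they form a constituent.

Yes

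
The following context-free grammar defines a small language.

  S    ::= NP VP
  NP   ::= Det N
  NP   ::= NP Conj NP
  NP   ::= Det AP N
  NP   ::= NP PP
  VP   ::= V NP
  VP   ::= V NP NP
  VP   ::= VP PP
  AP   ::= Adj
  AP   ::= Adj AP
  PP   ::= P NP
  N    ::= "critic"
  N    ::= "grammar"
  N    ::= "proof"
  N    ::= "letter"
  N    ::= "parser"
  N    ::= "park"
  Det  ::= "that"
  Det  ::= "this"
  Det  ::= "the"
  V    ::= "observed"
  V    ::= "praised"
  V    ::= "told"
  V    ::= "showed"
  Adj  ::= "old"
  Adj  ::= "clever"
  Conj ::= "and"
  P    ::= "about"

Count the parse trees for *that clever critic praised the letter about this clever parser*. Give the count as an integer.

The two bracketings:
[S [NP [Det that] [AP [Adj clever]] [N critic]] [VP [V praised] [NP [NP [Det the] [N letter]] [PP [P about] [NP [Det this] [AP [Adj clever]] [N parser]]]]]]
[S [NP [Det that] [AP [Adj clever]] [N critic]] [VP [VP [V praised] [NP [Det the] [N letter]]] [PP [P about] [NP [Det this] [AP [Adj clever]] [N parser]]]]]
The difference turns on whether NP → NP PP is used at the relevant span, versus an alternative expansion of NP.

2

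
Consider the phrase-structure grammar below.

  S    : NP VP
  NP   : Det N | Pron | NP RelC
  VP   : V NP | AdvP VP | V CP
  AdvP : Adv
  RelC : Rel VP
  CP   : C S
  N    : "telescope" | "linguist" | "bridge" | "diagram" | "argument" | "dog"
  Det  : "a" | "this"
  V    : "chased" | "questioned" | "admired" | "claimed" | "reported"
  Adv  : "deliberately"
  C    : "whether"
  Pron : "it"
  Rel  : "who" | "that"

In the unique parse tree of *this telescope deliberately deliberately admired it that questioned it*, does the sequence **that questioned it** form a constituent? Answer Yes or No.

[S [NP [Det this] [N telescope]] [VP [AdvP [Adv deliberately]] [VP [AdvP [Adv deliberately]] [VP [V admired] [NP [NP [Pron it]] [RelC [Rel that] [VP [V questioned] [NP [Pron it]]]]]]]]]
The words 'that questioned it' are exhaustively dominated by a single RelC node (built by RelC → Rel VP), so they form a constituent.

Yes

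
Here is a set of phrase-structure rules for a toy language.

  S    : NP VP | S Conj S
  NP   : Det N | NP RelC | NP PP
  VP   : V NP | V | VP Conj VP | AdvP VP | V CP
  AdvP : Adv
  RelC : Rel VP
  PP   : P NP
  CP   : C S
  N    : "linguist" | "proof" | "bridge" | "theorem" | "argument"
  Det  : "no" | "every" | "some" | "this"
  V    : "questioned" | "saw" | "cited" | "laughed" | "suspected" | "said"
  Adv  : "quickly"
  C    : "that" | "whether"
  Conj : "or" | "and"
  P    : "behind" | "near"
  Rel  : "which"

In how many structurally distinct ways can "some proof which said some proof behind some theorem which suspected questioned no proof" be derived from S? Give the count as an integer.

5

Two of the 5 distinct bracketings:
[S [NP [NP [Det some] [N proof]] [RelC [Rel which] [VP [V said] [NP [NP [NP [Det some] [N proof]] [PP [P behind] [NP [Det some] [N theorem]]]] [RelC [Rel which] [VP [V suspected]]]]]]] [VP [V questioned] [NP [Det no] [N proof]]]]
[S [NP [NP [Det some] [N proof]] [RelC [Rel which] [VP [V said] [NP [NP [Det some] [N proof]] [PP [P behind] [NP [NP [Det some] [N theorem]] [RelC [Rel which] [VP [V suspected]]]]]]]]] [VP [V questioned] [NP [Det no] [N proof]]]]
The trees differ in how a recursive rule is bracketed over the same span.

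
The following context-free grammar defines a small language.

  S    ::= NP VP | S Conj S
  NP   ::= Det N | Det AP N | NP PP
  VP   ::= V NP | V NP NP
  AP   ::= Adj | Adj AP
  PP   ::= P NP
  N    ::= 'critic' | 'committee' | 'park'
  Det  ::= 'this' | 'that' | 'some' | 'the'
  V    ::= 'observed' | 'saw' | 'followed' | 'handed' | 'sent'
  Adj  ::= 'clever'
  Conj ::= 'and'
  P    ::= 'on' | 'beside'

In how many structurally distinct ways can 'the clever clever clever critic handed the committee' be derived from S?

[S [NP [Det the] [AP [Adj clever] [AP [Adj clever] [AP [Adj clever]]]] [N critic]] [VP [V handed] [NP [Det the] [N committee]]]]
No rule offers an alternative attachment or grouping for any span, so this is the only derivation.

1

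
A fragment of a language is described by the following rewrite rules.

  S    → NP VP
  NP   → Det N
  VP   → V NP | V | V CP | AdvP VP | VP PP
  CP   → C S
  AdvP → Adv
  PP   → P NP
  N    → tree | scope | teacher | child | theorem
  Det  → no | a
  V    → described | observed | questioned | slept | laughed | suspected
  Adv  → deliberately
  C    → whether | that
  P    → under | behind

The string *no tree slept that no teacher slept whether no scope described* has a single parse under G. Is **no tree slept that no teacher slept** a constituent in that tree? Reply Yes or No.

No

[S [NP [Det no] [N tree]] [VP [V slept] [CP [C that] [S [NP [Det no] [N teacher]] [VP [V slept] [CP [C whether] [S [NP [Det no] [N scope]] [VP [V described]]]]]]]]]
The smallest constituent containing 'no tree slept that no teacher slept' is the S spanning 'no tree slept that no teacher slept whether no scope described'; no single node in the tree dominates exactly the given words.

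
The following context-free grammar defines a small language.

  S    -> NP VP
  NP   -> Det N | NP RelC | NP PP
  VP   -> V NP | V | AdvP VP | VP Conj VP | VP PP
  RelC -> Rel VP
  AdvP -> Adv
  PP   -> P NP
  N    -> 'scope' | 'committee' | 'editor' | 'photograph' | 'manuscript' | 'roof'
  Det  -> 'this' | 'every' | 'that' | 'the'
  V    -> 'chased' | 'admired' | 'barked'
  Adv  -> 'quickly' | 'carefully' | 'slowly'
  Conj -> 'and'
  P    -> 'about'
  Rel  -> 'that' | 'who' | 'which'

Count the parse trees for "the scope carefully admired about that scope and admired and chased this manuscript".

Two of the 7 distinct bracketings:
[S [NP [Det the] [N scope]] [VP [AdvP [Adv carefully]] [VP [VP [VP [V admired]] [PP [P about] [NP [Det that] [N scope]]]] [Conj and] [VP [VP [V admired]] [Conj and] [VP [V chased] [NP [Det this] [N manuscript]]]]]]]
[S [NP [Det the] [N scope]] [VP [AdvP [Adv carefully]] [VP [VP [VP [VP [V admired]] [PP [P about] [NP [Det that] [N scope]]]] [Conj and] [VP [V admired]]] [Conj and] [VP [V chased] [NP [Det this] [N manuscript]]]]]]
The trees differ in how a recursive rule is bracketed over the same span.

7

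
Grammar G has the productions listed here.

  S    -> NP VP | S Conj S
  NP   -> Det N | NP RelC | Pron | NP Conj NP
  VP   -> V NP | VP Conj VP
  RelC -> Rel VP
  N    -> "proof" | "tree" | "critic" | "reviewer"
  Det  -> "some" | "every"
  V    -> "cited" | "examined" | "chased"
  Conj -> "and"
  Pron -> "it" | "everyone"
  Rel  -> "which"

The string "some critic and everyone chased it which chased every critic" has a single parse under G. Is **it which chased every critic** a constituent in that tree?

[S [NP [NP [Det some] [N critic]] [Conj and] [NP [Pron everyone]]] [VP [V chased] [NP [NP [Pron it]] [RelC [Rel which] [VP [V chased] [NP [Det every] [N critic]]]]]]]
The words 'it which chased every critic' are exhaustively dominated by a single NP node (built by NP → NP RelC), so they form a constituent.

Yes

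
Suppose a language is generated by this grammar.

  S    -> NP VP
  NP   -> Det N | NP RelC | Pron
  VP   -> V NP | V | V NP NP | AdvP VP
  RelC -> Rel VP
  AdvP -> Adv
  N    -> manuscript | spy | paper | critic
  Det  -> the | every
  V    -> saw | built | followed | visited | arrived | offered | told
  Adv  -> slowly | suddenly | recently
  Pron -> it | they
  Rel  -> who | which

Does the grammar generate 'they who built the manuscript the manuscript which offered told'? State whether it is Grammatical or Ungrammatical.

S
  NP
    NP
      Pron: they
    RelC
      Rel: who
      VP
        V: built
        NP
          Det: the
          N: manuscript
        NP
          NP
            Det: the
            N: manuscript
          RelC
            Rel: which
            VP
              V: offered
  VP
    V: told
Every word is introduced by a lexical rule and the phrasal rules combine the resulting categories into a single S.

Grammatical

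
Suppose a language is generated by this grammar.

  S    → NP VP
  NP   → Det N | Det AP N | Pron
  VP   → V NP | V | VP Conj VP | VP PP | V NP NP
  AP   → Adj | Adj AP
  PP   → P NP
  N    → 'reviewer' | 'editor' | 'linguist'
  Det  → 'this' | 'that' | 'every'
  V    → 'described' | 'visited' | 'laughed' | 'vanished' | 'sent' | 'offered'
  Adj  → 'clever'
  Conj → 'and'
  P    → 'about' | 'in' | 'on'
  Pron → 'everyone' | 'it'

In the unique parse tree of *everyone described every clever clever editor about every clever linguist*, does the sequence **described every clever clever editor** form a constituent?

Yes

[S [NP [Pron everyone]] [VP [VP [V described] [NP [Det every] [AP [Adj clever] [AP [Adj clever]]] [N editor]]] [PP [P about] [NP [Det every] [AP [Adj clever]] [N linguist]]]]]
The words 'described every clever clever editor' are exhaustively dominated by a single VP node (built by VP → V NP), so they form a constituent.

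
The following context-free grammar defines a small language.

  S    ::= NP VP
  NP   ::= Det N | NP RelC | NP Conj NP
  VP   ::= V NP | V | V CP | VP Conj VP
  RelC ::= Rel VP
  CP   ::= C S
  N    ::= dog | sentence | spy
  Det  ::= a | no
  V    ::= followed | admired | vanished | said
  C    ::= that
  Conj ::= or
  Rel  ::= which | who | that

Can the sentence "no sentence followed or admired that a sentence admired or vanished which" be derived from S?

For S → NP VP, the only prefix that parses as NP is 'no sentence', but the remainder 'followed or admired that a sentence admired or vanished which' is not a VP under these rules.

Ungrammatical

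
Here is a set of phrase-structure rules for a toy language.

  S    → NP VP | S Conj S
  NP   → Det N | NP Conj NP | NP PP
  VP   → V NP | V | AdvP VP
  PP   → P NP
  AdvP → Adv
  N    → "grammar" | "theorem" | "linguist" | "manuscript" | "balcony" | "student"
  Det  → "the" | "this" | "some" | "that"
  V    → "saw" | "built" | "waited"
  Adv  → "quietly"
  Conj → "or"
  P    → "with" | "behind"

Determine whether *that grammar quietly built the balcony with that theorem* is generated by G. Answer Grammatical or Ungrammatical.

[S [NP [Det that] [N grammar]] [VP [AdvP [Adv quietly]] [VP [V built] [NP [NP [Det the] [N balcony]] [PP [P with] [NP [Det that] [N theorem]]]]]]]
The bracketing above is licensed at every node by one of the given productions, with S at the root.

Grammatical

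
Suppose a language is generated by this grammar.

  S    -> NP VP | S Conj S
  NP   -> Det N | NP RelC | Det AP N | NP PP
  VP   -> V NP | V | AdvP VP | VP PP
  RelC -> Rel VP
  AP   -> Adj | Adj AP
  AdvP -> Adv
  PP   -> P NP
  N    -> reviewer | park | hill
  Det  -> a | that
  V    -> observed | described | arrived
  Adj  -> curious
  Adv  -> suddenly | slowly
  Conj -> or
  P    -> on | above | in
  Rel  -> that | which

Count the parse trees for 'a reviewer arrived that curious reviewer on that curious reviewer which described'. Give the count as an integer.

Two of the 3 distinct bracketings:
[S [NP [Det a] [N reviewer]] [VP [V arrived] [NP [NP [NP [Det that] [AP [Adj curious]] [N reviewer]] [PP [P on] [NP [Det that] [AP [Adj curious]] [N reviewer]]]] [RelC [Rel which] [VP [V described]]]]]]
[S [NP [Det a] [N reviewer]] [VP [V arrived] [NP [NP [Det that] [AP [Adj curious]] [N reviewer]] [PP [P on] [NP [NP [Det that] [AP [Adj curious]] [N reviewer]] [RelC [Rel which] [VP [V described]]]]]]]]
The trees differ in how a recursive rule is bracketed over the same span.

3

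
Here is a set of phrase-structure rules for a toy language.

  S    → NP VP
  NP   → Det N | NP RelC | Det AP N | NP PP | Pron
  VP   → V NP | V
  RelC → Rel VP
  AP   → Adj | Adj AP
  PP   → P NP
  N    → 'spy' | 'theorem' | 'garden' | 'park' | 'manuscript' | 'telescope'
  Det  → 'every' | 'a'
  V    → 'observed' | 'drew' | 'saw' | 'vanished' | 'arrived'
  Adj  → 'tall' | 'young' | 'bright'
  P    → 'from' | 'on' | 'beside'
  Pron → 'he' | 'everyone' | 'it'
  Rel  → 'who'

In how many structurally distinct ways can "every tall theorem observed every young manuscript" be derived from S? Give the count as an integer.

[S [NP [Det every] [AP [Adj tall]] [N theorem]] [VP [V observed] [NP [Det every] [AP [Adj young]] [N manuscript]]]]
No rule offers an alternative attachment or grouping for any span, so this is the only derivation.

1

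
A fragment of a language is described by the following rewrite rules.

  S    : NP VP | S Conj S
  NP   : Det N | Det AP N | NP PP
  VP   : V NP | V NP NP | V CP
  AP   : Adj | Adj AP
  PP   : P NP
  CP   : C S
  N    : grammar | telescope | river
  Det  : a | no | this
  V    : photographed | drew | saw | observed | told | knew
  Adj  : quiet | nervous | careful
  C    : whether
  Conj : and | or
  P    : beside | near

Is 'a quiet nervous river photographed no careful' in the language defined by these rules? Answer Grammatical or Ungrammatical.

Ungrammatical

For S → NP VP, the only prefix that parses as NP is 'a quiet nervous river', but the remainder 'photographed no careful' is not a VP under these rules. The alternative S rule S → S Conj S likewise has no satisfying split.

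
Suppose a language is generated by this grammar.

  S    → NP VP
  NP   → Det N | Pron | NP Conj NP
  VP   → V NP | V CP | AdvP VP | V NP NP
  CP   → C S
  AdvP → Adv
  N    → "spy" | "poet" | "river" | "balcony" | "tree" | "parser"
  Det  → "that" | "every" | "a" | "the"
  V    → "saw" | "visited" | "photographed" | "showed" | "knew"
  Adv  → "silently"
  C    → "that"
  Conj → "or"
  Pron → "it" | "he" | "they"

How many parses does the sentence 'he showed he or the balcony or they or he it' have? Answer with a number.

Two of the 5 distinct bracketings:
[S [NP [Pron he]] [VP [V showed] [NP [NP [Pron he]] [Conj or] [NP [NP [Det the] [N balcony]] [Conj or] [NP [NP [Pron they]] [Conj or] [NP [Pron he]]]]] [NP [Pron it]]]]
[S [NP [Pron he]] [VP [V showed] [NP [NP [Pron he]] [Conj or] [NP [NP [NP [Det the] [N balcony]] [Conj or] [NP [Pron they]]] [Conj or] [NP [Pron he]]]] [NP [Pron it]]]]
The trees differ in how a recursive rule is bracketed over the same span.

5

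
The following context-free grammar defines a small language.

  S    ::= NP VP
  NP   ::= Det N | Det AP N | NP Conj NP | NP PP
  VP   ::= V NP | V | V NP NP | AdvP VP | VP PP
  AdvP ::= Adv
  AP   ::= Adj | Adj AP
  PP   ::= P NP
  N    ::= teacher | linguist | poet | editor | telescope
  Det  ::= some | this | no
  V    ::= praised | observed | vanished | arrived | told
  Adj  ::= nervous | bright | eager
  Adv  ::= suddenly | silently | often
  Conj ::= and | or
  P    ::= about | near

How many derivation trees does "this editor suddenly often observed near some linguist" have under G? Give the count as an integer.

Two of the 3 distinct bracketings:
[S [NP [Det this] [N editor]] [VP [AdvP [Adv suddenly]] [VP [AdvP [Adv often]] [VP [VP [V observed]] [PP [P near] [NP [Det some] [N linguist]]]]]]]
[S [NP [Det this] [N editor]] [VP [AdvP [Adv suddenly]] [VP [VP [AdvP [Adv often]] [VP [V observed]]] [PP [P near] [NP [Det some] [N linguist]]]]]]
The trees differ in how a recursive rule is bracketed over the same span.

3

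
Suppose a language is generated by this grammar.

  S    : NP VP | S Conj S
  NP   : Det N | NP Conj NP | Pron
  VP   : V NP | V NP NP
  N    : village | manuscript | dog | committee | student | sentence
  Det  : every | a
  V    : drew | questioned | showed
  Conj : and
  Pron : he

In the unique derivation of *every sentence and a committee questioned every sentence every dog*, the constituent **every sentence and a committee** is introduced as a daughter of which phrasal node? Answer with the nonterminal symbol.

S

S
  NP
    NP
      Det: every
      N: sentence
    Conj: and
    NP
      Det: a
      N: committee
  VP
    V: questioned
    NP
      Det: every
      N: sentence
    NP
      Det: every
      N: dog
The span 'every sentence and a committee' is the NP node built by NP → NP Conj NP.
Its mother is the S built by S → NP VP.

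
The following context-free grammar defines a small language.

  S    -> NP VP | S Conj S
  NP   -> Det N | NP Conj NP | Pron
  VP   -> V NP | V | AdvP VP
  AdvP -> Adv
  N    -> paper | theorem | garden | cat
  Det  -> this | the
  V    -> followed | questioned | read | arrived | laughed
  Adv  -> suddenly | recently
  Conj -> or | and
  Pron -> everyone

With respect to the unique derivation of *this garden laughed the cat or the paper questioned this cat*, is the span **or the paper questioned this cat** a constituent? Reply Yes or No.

No

[S [S [NP [Det this] [N garden]] [VP [V laughed] [NP [Det the] [N cat]]]] [Conj or] [S [NP [Det the] [N paper]] [VP [V questioned] [NP [Det this] [N cat]]]]]
The smallest constituent containing 'or the paper questioned this cat' is the S spanning 'this garden laughed the cat or the paper questioned this cat'; no single node in the tree dominates exactly the given words.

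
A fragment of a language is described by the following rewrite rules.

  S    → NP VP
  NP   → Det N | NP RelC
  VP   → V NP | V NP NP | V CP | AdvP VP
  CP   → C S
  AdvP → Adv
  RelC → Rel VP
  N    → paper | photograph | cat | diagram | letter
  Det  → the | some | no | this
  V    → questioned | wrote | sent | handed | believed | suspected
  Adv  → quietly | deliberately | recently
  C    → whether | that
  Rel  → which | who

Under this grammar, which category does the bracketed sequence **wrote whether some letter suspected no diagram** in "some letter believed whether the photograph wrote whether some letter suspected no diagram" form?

VP

S
  NP
    Det: some
    N: letter
  VP
    V: believed
    CP
      C: whether
      S
        NP
          Det: the
          N: photograph
        VP
          V: wrote
          CP
            C: whether
            S
              NP
                Det: some
                N: letter
              VP
                V: suspected
                NP
                  Det: no
                  N: diagram
The span 'wrote whether some letter suspected no diagram' is the VP node built by VP → V CP.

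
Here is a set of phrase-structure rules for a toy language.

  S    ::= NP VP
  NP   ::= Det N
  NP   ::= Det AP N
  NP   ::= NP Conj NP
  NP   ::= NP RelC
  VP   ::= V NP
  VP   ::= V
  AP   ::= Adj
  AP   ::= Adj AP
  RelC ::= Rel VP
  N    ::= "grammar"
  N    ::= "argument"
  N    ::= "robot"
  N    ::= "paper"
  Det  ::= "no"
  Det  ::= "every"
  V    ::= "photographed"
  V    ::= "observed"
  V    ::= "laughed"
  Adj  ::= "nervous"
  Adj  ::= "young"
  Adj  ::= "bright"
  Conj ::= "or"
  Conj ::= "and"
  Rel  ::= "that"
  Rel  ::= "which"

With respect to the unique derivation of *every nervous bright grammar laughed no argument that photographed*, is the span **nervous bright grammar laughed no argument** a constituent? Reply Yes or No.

[S [NP [Det every] [AP [Adj nervous] [AP [Adj bright]]] [N grammar]] [VP [V laughed] [NP [NP [Det no] [N argument]] [RelC [Rel that] [VP [V photographed]]]]]]
The smallest constituent containing 'nervous bright grammar laughed no argument' is the S spanning 'every nervous bright grammar laughed no argument that photographed'; no single node in the tree dominates exactly the given words.

No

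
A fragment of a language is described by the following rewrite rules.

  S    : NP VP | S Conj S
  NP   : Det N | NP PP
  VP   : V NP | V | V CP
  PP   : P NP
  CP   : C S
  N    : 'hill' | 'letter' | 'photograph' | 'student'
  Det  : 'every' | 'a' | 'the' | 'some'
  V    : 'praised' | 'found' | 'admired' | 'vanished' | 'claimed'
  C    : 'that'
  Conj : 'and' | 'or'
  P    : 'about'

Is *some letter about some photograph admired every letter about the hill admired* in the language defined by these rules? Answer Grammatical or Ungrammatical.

For S → NP VP, every NP-prefix leaves a non-VP remainder: after 'some letter' the remainder is not a VP; after 'some letter about some photograph' the remainder is not a VP. The alternative S rule S → S Conj S likewise has no satisfying split.

Ungrammatical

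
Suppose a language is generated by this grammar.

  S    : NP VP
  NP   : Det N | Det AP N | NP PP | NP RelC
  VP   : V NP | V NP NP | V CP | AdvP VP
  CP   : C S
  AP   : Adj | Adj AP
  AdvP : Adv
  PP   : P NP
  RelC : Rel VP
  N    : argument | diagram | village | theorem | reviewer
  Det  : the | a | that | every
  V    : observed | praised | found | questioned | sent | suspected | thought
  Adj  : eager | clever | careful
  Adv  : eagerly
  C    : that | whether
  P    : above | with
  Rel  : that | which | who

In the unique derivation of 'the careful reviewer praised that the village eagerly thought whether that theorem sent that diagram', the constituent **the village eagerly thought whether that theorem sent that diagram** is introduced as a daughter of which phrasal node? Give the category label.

S
  NP
    Det: the
    AP
      Adj: careful
    N: reviewer
  VP
    V: praised
    CP
      C: that
      S
        NP
          Det: the
          N: village
        VP
          AdvP
            Adv: eagerly
          VP
            V: thought
            CP
              C: whether
              S
                NP
                  Det: that
                  N: theorem
                VP
                  V: sent
                  NP
                    Det: that
                    N: diagram
The span 'the village eagerly thought whether that theorem sent that diagram' is the S node built by S → NP VP.
Its mother is the CP built by CP → C S.

CP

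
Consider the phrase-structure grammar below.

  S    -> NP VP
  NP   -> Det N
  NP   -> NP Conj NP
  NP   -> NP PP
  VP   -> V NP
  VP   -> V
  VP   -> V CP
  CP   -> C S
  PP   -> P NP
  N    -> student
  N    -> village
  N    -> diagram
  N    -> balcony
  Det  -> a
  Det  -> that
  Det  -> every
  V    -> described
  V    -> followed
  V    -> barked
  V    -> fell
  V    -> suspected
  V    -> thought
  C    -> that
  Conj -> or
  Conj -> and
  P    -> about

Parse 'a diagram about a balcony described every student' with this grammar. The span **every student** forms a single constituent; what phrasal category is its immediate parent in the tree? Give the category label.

[S [NP [NP [Det a] [N diagram]] [PP [P about] [NP [Det a] [N balcony]]]] [VP [V described] [NP [Det every] [N student]]]]
The span 'every student' is the NP node built by NP → Det N.
Its mother is the VP built by VP → V NP.

VP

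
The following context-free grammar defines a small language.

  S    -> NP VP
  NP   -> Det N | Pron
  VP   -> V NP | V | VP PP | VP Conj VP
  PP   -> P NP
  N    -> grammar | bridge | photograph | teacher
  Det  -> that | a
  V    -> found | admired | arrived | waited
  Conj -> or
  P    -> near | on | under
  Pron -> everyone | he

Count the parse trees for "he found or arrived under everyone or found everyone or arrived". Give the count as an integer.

Two of the 7 distinct bracketings:
[S [NP [Pron he]] [VP [VP [V found]] [Conj or] [VP [VP [VP [V arrived]] [PP [P under] [NP [Pron everyone]]]] [Conj or] [VP [VP [V found] [NP [Pron everyone]]] [Conj or] [VP [V arrived]]]]]]
[S [NP [Pron he]] [VP [VP [V found]] [Conj or] [VP [VP [VP [VP [V arrived]] [PP [P under] [NP [Pron everyone]]]] [Conj or] [VP [V found] [NP [Pron everyone]]]] [Conj or] [VP [V arrived]]]]]
The trees differ in how a recursive rule is bracketed over the same span.

7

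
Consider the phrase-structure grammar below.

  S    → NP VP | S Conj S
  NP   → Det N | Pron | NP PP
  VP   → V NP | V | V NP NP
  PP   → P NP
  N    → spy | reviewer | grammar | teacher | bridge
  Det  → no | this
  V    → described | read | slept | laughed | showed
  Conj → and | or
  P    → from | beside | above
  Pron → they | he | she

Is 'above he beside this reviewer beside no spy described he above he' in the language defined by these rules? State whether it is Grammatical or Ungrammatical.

Ungrammatical

For S → NP VP, no prefix of the string parses as an NP. The alternative S rule S → S Conj S likewise has no satisfying split.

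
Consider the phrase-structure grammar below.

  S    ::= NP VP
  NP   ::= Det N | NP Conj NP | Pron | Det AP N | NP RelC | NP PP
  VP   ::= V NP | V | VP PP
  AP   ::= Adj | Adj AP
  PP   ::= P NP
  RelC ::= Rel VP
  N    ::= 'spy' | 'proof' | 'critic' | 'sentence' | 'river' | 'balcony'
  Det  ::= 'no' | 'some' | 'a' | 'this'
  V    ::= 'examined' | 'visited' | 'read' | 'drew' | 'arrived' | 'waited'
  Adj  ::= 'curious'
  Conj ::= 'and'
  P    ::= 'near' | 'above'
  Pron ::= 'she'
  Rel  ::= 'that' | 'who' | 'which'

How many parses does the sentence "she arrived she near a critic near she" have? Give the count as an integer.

Two of the 5 distinct bracketings:
[S [NP [Pron she]] [VP [V arrived] [NP [NP [Pron she]] [PP [P near] [NP [NP [Det a] [N critic]] [PP [P near] [NP [Pron she]]]]]]]]
[S [NP [Pron she]] [VP [V arrived] [NP [NP [NP [Pron she]] [PP [P near] [NP [Det a] [N critic]]]] [PP [P near] [NP [Pron she]]]]]]
The trees differ in how a recursive rule is bracketed over the same span.

5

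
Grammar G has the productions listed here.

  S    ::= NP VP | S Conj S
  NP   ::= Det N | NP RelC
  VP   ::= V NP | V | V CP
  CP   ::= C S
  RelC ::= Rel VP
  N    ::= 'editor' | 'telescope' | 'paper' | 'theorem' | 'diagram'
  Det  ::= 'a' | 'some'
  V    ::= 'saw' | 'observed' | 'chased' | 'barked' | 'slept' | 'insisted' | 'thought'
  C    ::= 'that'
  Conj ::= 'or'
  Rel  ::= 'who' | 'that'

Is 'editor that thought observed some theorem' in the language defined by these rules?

Ungrammatical

For S → NP VP, no prefix of the string parses as an NP. The alternative S rule S → S Conj S likewise has no satisfying split.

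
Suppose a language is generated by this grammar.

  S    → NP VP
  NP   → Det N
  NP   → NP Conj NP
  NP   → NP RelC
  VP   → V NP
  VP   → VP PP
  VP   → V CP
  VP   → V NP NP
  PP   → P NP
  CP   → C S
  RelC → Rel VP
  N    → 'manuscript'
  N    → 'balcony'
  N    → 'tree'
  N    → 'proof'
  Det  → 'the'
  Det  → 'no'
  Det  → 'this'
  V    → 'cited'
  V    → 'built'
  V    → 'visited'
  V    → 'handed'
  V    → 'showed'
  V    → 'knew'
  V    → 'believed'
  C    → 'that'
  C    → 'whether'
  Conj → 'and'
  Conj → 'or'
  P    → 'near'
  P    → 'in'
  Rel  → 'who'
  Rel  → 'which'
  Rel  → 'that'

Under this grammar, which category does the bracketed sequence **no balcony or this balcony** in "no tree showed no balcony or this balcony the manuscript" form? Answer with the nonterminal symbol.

[S [NP [Det no] [N tree]] [VP [V showed] [NP [NP [Det no] [N balcony]] [Conj or] [NP [Det this] [N balcony]]] [NP [Det the] [N manuscript]]]]
The span 'no balcony or this balcony' is the NP node built by NP → NP Conj NP.

NP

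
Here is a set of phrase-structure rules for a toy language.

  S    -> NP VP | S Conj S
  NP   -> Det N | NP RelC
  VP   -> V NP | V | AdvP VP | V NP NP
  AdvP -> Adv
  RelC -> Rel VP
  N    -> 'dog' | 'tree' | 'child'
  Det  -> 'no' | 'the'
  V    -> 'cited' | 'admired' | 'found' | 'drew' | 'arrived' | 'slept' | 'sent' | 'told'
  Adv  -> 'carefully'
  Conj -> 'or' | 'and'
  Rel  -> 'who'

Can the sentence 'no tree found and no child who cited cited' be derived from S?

S
  S
    NP
      Det: no
      N: tree
    VP
      V: found
  Conj: and
  S
    NP
      NP
        Det: no
        N: child
      RelC
        Rel: who
        VP
          V: cited
    VP
      V: cited
The bracketing above is licensed at every node by one of the given productions, with S at the root.

Grammatical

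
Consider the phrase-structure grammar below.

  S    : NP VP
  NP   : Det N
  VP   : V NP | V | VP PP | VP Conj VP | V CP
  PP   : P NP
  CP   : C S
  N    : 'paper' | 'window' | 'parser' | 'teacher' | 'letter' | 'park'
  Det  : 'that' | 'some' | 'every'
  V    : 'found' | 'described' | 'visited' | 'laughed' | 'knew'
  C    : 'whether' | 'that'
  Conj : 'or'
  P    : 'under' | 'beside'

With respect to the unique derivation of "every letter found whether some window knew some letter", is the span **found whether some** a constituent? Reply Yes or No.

[S [NP [Det every] [N letter]] [VP [V found] [CP [C whether] [S [NP [Det some] [N window]] [VP [V knew] [NP [Det some] [N letter]]]]]]]
The smallest constituent containing 'found whether some' is the VP spanning 'found whether some window knew some letter'; no single node in the tree dominates exactly the given words.

No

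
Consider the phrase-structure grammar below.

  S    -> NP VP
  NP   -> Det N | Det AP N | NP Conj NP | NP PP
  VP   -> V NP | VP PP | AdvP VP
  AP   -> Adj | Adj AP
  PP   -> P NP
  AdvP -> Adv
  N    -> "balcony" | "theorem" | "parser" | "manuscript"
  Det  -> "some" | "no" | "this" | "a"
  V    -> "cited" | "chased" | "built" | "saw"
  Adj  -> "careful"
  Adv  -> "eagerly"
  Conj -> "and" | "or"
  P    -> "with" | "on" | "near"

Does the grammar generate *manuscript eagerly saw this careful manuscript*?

For S → NP VP, no prefix of the string parses as an NP.

Ungrammatical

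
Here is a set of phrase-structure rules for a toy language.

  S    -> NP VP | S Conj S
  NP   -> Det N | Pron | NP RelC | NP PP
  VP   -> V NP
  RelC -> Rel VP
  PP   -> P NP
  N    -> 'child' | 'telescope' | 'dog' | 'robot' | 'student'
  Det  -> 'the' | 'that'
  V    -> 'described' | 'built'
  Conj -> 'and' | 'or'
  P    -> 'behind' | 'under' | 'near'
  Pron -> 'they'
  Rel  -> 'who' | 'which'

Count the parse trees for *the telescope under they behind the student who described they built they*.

5

Two of the 5 distinct bracketings:
[S [NP [NP [NP [Det the] [N telescope]] [PP [P under] [NP [NP [Pron they]] [PP [P behind] [NP [Det the] [N student]]]]]] [RelC [Rel who] [VP [V described] [NP [Pron they]]]]] [VP [V built] [NP [Pron they]]]]
[S [NP [NP [NP [NP [Det the] [N telescope]] [PP [P under] [NP [Pron they]]]] [PP [P behind] [NP [Det the] [N student]]]] [RelC [Rel who] [VP [V described] [NP [Pron they]]]]] [VP [V built] [NP [Pron they]]]]
The trees differ in how a recursive rule is bracketed over the same span.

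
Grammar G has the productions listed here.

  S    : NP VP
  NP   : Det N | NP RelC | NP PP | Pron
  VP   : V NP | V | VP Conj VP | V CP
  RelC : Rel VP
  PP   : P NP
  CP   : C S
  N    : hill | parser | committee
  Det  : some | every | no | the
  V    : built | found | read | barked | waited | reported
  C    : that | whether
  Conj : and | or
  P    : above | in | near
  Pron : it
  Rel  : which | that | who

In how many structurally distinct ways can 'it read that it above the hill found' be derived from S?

[S [NP [Pron it]] [VP [V read] [CP [C that] [S [NP [NP [Pron it]] [PP [P above] [NP [Det the] [N hill]]]] [VP [V found]]]]]]
No rule offers an alternative attachment or grouping for any span, so this is the only derivation.

1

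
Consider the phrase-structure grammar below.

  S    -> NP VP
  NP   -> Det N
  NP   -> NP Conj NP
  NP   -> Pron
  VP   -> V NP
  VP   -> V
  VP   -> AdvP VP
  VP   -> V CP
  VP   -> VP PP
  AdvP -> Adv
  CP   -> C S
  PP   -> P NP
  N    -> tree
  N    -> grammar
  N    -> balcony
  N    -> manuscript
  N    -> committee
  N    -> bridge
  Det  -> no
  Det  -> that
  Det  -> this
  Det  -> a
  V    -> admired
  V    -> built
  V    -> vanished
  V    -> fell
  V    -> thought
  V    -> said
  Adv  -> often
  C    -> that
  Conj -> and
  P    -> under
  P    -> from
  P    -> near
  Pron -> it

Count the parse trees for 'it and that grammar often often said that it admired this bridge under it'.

4

Two of the 4 distinct bracketings:
[S [NP [NP [Pron it]] [Conj and] [NP [Det that] [N grammar]]] [VP [AdvP [Adv often]] [VP [AdvP [Adv often]] [VP [V said] [CP [C that] [S [NP [Pron it]] [VP [VP [V admired] [NP [Det this] [N bridge]]] [PP [P under] [NP [Pron it]]]]]]]]]]
[S [NP [NP [Pron it]] [Conj and] [NP [Det that] [N grammar]]] [VP [AdvP [Adv often]] [VP [AdvP [Adv often]] [VP [VP [V said] [CP [C that] [S [NP [Pron it]] [VP [V admired] [NP [Det this] [N bridge]]]]]] [PP [P under] [NP [Pron it]]]]]]]
The trees differ in how a recursive rule is bracketed over the same span.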